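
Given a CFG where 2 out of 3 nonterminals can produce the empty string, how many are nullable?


Nonterminals: {S, A, B}
A nonterminal is nullable if it can derive epsilon
Counting nullable nonterminals: 2
Total nullable = 2

2


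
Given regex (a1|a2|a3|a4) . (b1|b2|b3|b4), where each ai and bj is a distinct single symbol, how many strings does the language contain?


First group: 4 alternatives
Second group: 4 alternatives
Concatenation: each choice from group 1 pairs with each from group 2
Total = 4 x 4 = 16

16


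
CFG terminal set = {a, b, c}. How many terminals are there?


Terminal symbols: a, b, c
Counting each: a (#1), b (#2), c (#3)
Total = 3

3


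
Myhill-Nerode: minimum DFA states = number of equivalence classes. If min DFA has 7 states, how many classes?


Myhill-Nerode theorem:
Number of equivalence classes = number of states in minimal DFA
Minimal DFA states = 7
Therefore equivalence classes = 7

7


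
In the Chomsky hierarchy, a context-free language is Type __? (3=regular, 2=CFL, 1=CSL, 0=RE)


Chomsky hierarchy levels:
  Type 3: Regular (DFA/NFA/regex)
  Type 2: Context-free (PDA)
  Type 1: Context-sensitive
  Type 0: Recursively enumerable (TM)
'context-free' corresponds to Type 2

2


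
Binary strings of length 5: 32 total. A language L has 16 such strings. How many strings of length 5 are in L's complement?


Alphabet: {0,1}
String length: 5
Total strings of length 5 = 2^5 = 32
Strings in L = 16
Complement = total - |L|
= 32 - 16
= 16

16


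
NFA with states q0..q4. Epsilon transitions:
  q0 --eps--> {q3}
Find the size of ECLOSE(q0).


Starting from q0
Initialize closure = {q0}
Follow epsilon from q0 -> add q3
Final closure: {q0, q3}
Size = 2

2


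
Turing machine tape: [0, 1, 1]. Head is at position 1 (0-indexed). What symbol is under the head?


Tape: [0, 1, 1]
Positions: 0 1 2
Values:    0 1 1
Head at position 1
tape[1] = 1

1


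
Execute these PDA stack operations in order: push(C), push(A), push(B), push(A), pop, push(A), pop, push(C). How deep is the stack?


Tracing stack operations:
  push(C) -> stack = [C], depth=1
  push(A) -> stack = [C,A], depth=2
  push(B) -> stack = [C,A,B], depth=3
  push(A) -> stack = [C,A,B,A], depth=4
  pop -> removed A, stack = [C,A,B], depth=3
  push(A) -> stack = [C,A,B,A], depth=4
  pop -> removed A, stack = [C,A,B], depth=3
  push(C) -> stack = [C,A,B,C], depth=4
Final depth = 4

4


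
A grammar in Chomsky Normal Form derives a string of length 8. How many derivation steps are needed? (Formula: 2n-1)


Chomsky Normal Form derivation:
String length n = 8
Each step either:
  - Splits a nonterminal into two (n-1 such steps)
  - Converts a nonterminal to terminal (n such steps)
Total = (n-1) + n = 2n - 1
= 2(8) - 1
= 16 - 1
= 15

15


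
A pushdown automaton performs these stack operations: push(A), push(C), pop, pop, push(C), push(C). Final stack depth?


Tracing stack operations:
  push(A) -> stack = [A], depth=1
  push(C) -> stack = [A,C], depth=2
  pop -> removed C, stack = [A], depth=1
  pop -> removed A, stack = [], depth=0
  push(C) -> stack = [C], depth=1
  push(C) -> stack = [C,C], depth=2
Final depth = 2

2


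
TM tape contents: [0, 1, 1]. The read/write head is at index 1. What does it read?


Tape: [0, 1, 1]
Positions: 0 1 2
Values:    0 1 1
Head at position 1
tape[1] = 1

1


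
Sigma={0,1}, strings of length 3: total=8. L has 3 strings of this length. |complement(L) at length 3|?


Alphabet: {0,1}
String length: 3
Total strings of length 3 = 2^3 = 8
Strings in L = 3
Complement = total - |L|
= 8 - 3
= 5

5


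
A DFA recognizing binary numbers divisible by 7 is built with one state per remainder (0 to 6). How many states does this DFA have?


Divisibility by 7 is tracked via the remainder mod 7: 0, 1, ..., 6
The construction assigns one state to each remainder
Number of remainders = 7

7


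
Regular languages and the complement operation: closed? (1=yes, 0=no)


Regular languages are closed under all standard operations:
- Union: Yes (product construction)
- Intersection: Yes (product construction)
- Complement: Yes (swap accept/reject)
- Concatenation: Yes (NFA construction)
Operation: complement -> Closed

1


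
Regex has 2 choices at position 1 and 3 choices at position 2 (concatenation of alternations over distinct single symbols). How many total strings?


First group: 2 alternatives
Second group: 3 alternatives
Concatenation: each choice from group 1 pairs with each from group 2
Total = 2 x 3 = 6

6


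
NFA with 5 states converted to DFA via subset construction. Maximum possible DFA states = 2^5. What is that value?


NFA has 5 states
Subset construction: each DFA state = subset of NFA states
Maximum subsets = 2^5
2^5 = 32

32


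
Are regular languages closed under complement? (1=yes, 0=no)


Regular languages are closed under:
- Union (DFA product construction)
- Intersection (DFA product construction)
- Complement (swap accept/reject states)
- Concatenation (NFA construction)
- Kleene star (NFA construction)
complement is in this list
Therefore: closed

1


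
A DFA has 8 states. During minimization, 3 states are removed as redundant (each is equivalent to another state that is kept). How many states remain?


Original DFA: 8 states
Redundant states removed: 3
Minimized states = original - removed
= 8 - 3
= 5

5


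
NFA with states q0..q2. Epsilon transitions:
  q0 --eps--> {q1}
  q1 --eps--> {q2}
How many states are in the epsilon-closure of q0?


Starting from q0
Initialize closure = {q0}
Follow epsilon from q0 -> add q1
Follow epsilon from q1 -> add q2
Final closure: {q0, q1, q2}
Size = 3

3


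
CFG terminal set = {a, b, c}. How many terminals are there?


Terminal symbols: a, b, c
Counting each: a (#1), b (#2), c (#3)
Total = 3

3


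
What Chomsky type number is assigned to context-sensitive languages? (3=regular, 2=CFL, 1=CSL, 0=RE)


Chomsky hierarchy levels:
  Type 3: Regular (DFA/NFA/regex)
  Type 2: Context-free (PDA)
  Type 1: Context-sensitive
  Type 0: Recursively enumerable (TM)
'context-sensitive' corresponds to Type 1

1


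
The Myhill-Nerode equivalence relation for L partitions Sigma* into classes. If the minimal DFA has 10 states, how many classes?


Myhill-Nerode theorem:
Number of equivalence classes = number of states in minimal DFA
Minimal DFA states = 10
Therefore equivalence classes = 10

10


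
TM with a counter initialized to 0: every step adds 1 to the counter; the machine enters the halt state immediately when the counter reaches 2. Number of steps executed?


Counter starts at 0. Counting sequence:
  Step 1: counter = 1
  Step 2: counter = 2
Counter reached 2 -> halt
Total steps = 2

2


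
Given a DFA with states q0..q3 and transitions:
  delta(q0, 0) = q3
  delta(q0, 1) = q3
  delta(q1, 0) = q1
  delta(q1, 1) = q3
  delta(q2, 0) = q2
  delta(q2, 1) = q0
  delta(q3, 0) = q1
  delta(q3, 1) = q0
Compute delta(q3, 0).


Looking up transition function:
delta(q3, 0) in the table
Row: q3, Column: 0
Result: q1

q1


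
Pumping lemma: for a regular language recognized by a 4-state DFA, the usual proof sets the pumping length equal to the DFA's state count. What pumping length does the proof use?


Pumping lemma for regular languages (standard proof):
Take p = |Q|, the number of DFA states.
Any string of length >= |Q| passes through |Q|+1 states while reading its first |Q| symbols,
so by pigeonhole some state repeats, giving the loop that can be pumped.
Here |Q| = 4
Therefore the proof uses p = 4

4


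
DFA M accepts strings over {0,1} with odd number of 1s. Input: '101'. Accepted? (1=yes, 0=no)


DFA has 2 states: q_even (start, accept=no) and q_odd
Processing string '101' character by character:
  Position 0: read '1', 1-count=1 -> q_odd
  Position 1: read '0', 1-count=1 -> q_odd (no change)
  Position 2: read '1', 1-count=2 -> q_even
Final state: q_even, total 1s = 2 (even); the DFA requires an odd count -> reject

0


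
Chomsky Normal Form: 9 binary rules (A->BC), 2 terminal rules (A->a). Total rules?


CNF allows two rule forms:
  A -> BC (binary): 9 rules
  A -> a (terminal): 2 rules
Total = 9 + 2 = 11

11


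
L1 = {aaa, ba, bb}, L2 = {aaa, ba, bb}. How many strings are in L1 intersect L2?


L1 = {aaa, ba, bb}
L2 = {aaa, ba, bb}
Checking each string in L1 against L2:
  'aaa': in L2? Yes
  'ba': in L2? Yes
  'bb': in L2? Yes
Intersection = {aaa, ba, bb}
|L1 ∩ L2| = 3

3


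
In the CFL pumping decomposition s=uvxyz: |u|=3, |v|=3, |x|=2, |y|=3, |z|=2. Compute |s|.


|s| = |u| + |v| + |x| + |y| + |z|
= 3 + 3 + 2 + 3 + 2
= 6 + 2 + 5
= 8 + 5
= 13

13


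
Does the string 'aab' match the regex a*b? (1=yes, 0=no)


Pattern: a*b
String: 'aab'
Pattern requires: zero or more 'a's followed by exactly one 'b'
Found 2 leading 'a's
Remaining: 'b'
Remaining is exactly 'b' -> match
Result: 1

1


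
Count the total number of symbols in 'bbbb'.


String: 'bbbb'
Counting characters:
  'b' appears 4 time(s)
Total length = 0 + 4 = 4

4


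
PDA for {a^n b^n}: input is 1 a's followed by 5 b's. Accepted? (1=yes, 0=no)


Language requires equal numbers of a's and b's
PDA pushes for each 'a', pops for each 'b'
Number of a's = 1
Number of b's = 5
1 != 5 -> Reject

0


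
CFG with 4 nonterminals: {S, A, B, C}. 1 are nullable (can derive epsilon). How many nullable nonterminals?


Nonterminals: {S, A, B, C}
A nonterminal is nullable if it can derive epsilon
Counting nullable nonterminals: 1
Total nullable = 1

1


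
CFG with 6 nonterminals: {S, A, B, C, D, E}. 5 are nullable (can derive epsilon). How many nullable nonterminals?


Nonterminals: {S, A, B, C, D, E}
A nonterminal is nullable if it can derive epsilon
Counting nullable nonterminals: 5
Total nullable = 5

5


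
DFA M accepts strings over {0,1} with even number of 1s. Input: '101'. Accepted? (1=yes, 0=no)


DFA has 2 states: q_even (start, accept=yes) and q_odd
Processing string '101' character by character:
  Position 0: read '1', 1-count=1 -> q_odd
  Position 1: read '0', 1-count=1 -> q_odd (no change)
  Position 2: read '1', 1-count=2 -> q_even
Final state: q_even, total 1s = 2 (even); the DFA requires an even count -> accept

1


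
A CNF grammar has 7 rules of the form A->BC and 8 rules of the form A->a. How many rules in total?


CNF allows two rule forms:
  A -> BC (binary): 7 rules
  A -> a (terminal): 8 rules
Total = 7 + 8 = 15

15


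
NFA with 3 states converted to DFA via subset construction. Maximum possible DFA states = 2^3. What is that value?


NFA has 3 states
Subset construction: each DFA state = subset of NFA states
Maximum subsets = 2^3
2^3 = 8

8


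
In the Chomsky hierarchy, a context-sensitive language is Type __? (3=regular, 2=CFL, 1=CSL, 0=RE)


Chomsky hierarchy levels:
  Type 3: Regular (DFA/NFA/regex)
  Type 2: Context-free (PDA)
  Type 1: Context-sensitive
  Type 0: Recursively enumerable (TM)
'context-sensitive' corresponds to Type 1

1


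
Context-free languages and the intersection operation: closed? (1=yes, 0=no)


CFL closure properties:
  Closed under: union, concatenation, Kleene star
  NOT closed under: intersection, complement
Operation 'intersection' is in not-closed list -> No (not closed)

0


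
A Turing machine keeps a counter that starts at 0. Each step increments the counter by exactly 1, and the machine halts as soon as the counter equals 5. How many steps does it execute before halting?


Counter starts at 0. Counting sequence:
  Step 1: counter = 1
  Step 2: counter = 2
  Step 3: counter = 3
  Step 4: counter = 4
  Step 5: counter = 5
Counter reached 5 -> halt
Total steps = 5

5


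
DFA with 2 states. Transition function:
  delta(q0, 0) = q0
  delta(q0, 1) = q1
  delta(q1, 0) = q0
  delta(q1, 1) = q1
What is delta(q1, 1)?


Looking up transition function:
delta(q1, 1) in the table
Row: q1, Column: 1
Result: q1

q1


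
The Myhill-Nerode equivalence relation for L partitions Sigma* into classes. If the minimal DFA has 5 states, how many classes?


Myhill-Nerode theorem:
Number of equivalence classes = number of states in minimal DFA
Minimal DFA states = 5
Therefore equivalence classes = 5

5


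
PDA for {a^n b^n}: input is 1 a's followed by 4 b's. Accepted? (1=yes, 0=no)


Language requires equal numbers of a's and b's
PDA pushes for each 'a', pops for each 'b'
Number of a's = 1
Number of b's = 4
1 != 4 -> Reject

0


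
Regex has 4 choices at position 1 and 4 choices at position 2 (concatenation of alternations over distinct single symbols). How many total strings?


First group: 4 alternatives
Second group: 4 alternatives
Concatenation: each choice from group 1 pairs with each from group 2
Total = 4 x 4 = 16

16


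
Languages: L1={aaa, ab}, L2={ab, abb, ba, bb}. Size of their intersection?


L1 = {aaa, ab}
L2 = {ab, abb, ba, bb}
Checking each string in L1 against L2:
  'aaa': in L2? No
  'ab': in L2? Yes
Intersection = {ab}
|L1 ∩ L2| = 1

1


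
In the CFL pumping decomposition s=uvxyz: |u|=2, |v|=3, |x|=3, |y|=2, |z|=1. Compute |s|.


|s| = |u| + |v| + |x| + |y| + |z|
= 2 + 3 + 3 + 2 + 1
= 5 + 3 + 3
= 8 + 3
= 11

11


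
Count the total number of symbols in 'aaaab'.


String: 'aaaab'
Counting characters:
  'a' appears 4 time(s)
  'b' appears 1 time(s)
Total length = 4 + 1 = 5

5


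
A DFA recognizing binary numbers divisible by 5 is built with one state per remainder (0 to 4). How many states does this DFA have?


Divisibility by 5 is tracked via the remainder mod 5: 0, 1, ..., 4
The construction assigns one state to each remainder
Number of remainders = 5

5


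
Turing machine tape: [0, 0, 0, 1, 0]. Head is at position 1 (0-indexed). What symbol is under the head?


Tape: [0, 0, 0, 1, 0]
Positions: 0 1 2 3 4
Values:    0 0 0 1 0
Head at position 1
tape[1] = 0

0


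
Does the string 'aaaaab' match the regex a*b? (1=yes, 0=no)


Pattern: a*b
String: 'aaaaab'
Pattern requires: zero or more 'a's followed by exactly one 'b'
Found 5 leading 'a's
Remaining: 'b'
Remaining is exactly 'b' -> match
Result: 1

1


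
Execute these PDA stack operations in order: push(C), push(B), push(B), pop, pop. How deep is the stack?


Tracing stack operations:
  push(C) -> stack = [C], depth=1
  push(B) -> stack = [C,B], depth=2
  push(B) -> stack = [C,B,B], depth=3
  pop -> removed B, stack = [C,B], depth=2
  pop -> removed B, stack = [C], depth=1
Final depth = 1

1


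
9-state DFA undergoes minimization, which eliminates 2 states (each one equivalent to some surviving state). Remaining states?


Original DFA: 9 states
Redundant states removed: 2
Minimized states = original - removed
= 9 - 2
= 7

7


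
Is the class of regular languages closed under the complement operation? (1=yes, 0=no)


Regular languages are closed under:
- Union (DFA product construction)
- Intersection (DFA product construction)
- Complement (swap accept/reject states)
- Concatenation (NFA construction)
- Kleene star (NFA construction)
complement is in this list
Therefore: closed

1


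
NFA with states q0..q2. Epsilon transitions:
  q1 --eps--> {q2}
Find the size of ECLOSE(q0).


Starting from q0
Initialize closure = {q0}
q0 has no outgoing epsilon transitions -> nothing to add
Final closure: {q0}
Size = 1

1


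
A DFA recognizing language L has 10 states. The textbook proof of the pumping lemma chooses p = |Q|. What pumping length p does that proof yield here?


Pumping lemma for regular languages (standard proof):
Take p = |Q|, the number of DFA states.
Any string of length >= |Q| passes through |Q|+1 states while reading its first |Q| symbols,
so by pigeonhole some state repeats, giving the loop that can be pumped.
Here |Q| = 10
Therefore the proof uses p = 10

10


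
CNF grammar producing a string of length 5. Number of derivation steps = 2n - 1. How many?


Chomsky Normal Form derivation:
String length n = 5
Each step either:
  - Splits a nonterminal into two (n-1 such steps)
  - Converts a nonterminal to terminal (n such steps)
Total = (n-1) + n = 2n - 1
= 2(5) - 1
= 10 - 1
= 9

9


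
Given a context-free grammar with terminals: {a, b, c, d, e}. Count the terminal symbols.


Terminal symbols: a, b, c, d, e
Counting each: a (#1), b (#2), c (#3), d (#4), e (#5)
Total = 5

5


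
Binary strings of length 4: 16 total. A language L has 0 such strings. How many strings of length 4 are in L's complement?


Alphabet: {0,1}
String length: 4
Total strings of length 4 = 2^4 = 16
Strings in L = 0
Complement = total - |L|
= 16 - 0
= 16

16


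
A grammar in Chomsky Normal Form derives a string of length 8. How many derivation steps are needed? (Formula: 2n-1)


Chomsky Normal Form derivation:
String length n = 8
Each step either:
  - Splits a nonterminal into two (n-1 such steps)
  - Converts a nonterminal to terminal (n such steps)
Total = (n-1) + n = 2n - 1
= 2(8) - 1
= 16 - 1
= 15

15


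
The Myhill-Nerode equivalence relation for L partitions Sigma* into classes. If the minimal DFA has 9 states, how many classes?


Myhill-Nerode theorem:
Number of equivalence classes = number of states in minimal DFA
Minimal DFA states = 9
Therefore equivalence classes = 9

9


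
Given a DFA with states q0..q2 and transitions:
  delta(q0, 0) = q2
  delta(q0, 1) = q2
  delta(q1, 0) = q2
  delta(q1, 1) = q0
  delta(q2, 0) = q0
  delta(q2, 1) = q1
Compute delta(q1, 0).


Looking up transition function:
delta(q1, 0) in the table
Row: q1, Column: 0
Result: q2

q2


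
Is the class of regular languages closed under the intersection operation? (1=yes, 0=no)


Regular languages are closed under:
- Union (DFA product construction)
- Intersection (DFA product construction)
- Complement (swap accept/reject states)
- Concatenation (NFA construction)
- Kleene star (NFA construction)
intersection is in this list
Therefore: closed

1


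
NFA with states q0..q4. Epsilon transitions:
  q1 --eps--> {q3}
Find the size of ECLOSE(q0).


Starting from q0
Initialize closure = {q0}
q0 has no outgoing epsilon transitions -> nothing to add
Final closure: {q0}
Size = 1

1


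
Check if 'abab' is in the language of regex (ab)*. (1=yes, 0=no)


Pattern: (ab)*
String: 'abab'
Pattern requires: zero or more repetitions of 'ab'
Pairs: ['ab', 'ab']
All pairs are 'ab'? Yes
Result: 1

1


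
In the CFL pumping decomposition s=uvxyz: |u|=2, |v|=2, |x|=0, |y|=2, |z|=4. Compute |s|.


|s| = |u| + |v| + |x| + |y| + |z|
= 2 + 2 + 0 + 2 + 4
= 4 + 0 + 6
= 4 + 6
= 10

10


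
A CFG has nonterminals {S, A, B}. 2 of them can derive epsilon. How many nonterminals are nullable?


Nonterminals: {S, A, B}
A nonterminal is nullable if it can derive epsilon
Counting nullable nonterminals: 2
Total nullable = 2

2


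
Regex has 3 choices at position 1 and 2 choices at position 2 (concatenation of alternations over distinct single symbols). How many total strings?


First group: 3 alternatives
Second group: 2 alternatives
Concatenation: each choice from group 1 pairs with each from group 2
Total = 3 x 2 = 6

6


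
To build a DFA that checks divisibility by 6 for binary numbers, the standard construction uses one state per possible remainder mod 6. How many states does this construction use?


Divisibility by 6 is tracked via the remainder mod 6: 0, 1, ..., 5
The construction assigns one state to each remainder
Number of remainders = 6

6


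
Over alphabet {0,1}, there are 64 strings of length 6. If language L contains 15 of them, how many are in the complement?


Alphabet: {0,1}
String length: 6
Total strings of length 6 = 2^6 = 64
Strings in L = 15
Complement = total - |L|
= 64 - 15
= 49

49


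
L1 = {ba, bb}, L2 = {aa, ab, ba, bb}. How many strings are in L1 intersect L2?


L1 = {ba, bb}
L2 = {aa, ab, ba, bb}
Checking each string in L1 against L2:
  'ba': in L2? Yes
  'bb': in L2? Yes
Intersection = {ba, bb}
|L1 ∩ L2| = 2

2


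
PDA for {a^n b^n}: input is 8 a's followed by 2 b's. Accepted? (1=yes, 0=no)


Language requires equal numbers of a's and b's
PDA pushes for each 'a', pops for each 'b'
Number of a's = 8
Number of b's = 2
8 != 2 -> Reject

0


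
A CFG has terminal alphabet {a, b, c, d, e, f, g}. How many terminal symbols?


Terminal symbols: a, b, c, d, e, f, g
Counting each: a (#1), b (#2), c (#3), d (#4), e (#5), f (#6), g (#7)
Total = 7

7


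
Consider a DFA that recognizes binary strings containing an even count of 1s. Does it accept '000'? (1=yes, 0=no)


DFA has 2 states: q_even (start, accept=yes) and q_odd
Processing string '000' character by character:
  Position 0: read '0', 1-count=0 -> q_even (no change)
  Position 1: read '0', 1-count=0 -> q_even (no change)
  Position 2: read '0', 1-count=0 -> q_even (no change)
Final state: q_even, total 1s = 0 (even); the DFA requires an even count -> accept

1


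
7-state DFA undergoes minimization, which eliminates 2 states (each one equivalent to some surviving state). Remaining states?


Original DFA: 7 states
Redundant states removed: 2
Minimized states = original - removed
= 7 - 2
= 5

5


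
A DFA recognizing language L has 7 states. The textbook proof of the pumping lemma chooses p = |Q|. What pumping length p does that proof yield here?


Pumping lemma for regular languages (standard proof):
Take p = |Q|, the number of DFA states.
Any string of length >= |Q| passes through |Q|+1 states while reading its first |Q| symbols,
so by pigeonhole some state repeats, giving the loop that can be pumped.
Here |Q| = 7
Therefore the proof uses p = 7

7


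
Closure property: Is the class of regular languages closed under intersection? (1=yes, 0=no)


Regular languages are closed under all standard operations:
- Union: Yes (product construction)
- Intersection: Yes (product construction)
- Complement: Yes (swap accept/reject)
- Concatenation: Yes (NFA construction)
Operation: intersection -> Closed

1


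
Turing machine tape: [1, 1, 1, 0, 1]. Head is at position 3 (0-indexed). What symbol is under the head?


Tape: [1, 1, 1, 0, 1]
Positions: 0 1 2 3 4
Values:    1 1 1 0 1
Head at position 3
tape[3] = 0

0


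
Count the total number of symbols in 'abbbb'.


String: 'abbbb'
Counting characters:
  'a' appears 1 time(s)
  'b' appears 4 time(s)
Total length = 1 + 4 = 5

5


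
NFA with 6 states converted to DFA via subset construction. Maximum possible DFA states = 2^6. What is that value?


NFA has 6 states
Subset construction: each DFA state = subset of NFA states
Maximum subsets = 2^6
2^6 = 64

64


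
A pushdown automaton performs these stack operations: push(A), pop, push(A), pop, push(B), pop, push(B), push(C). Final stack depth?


Tracing stack operations:
  push(A) -> stack = [A], depth=1
  pop -> removed A, stack = [], depth=0
  push(A) -> stack = [A], depth=1
  pop -> removed A, stack = [], depth=0
  push(B) -> stack = [B], depth=1
  pop -> removed B, stack = [], depth=0
  push(B) -> stack = [B], depth=1
  push(C) -> stack = [B,C], depth=2
Final depth = 2

2


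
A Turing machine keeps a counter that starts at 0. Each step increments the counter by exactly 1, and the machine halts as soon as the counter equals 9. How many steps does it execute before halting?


Counter starts at 0. Counting sequence:
  Step 1: counter = 1
  Step 2: counter = 2
  Step 3: counter = 3
  Step 4: counter = 4
  Step 5: counter = 5
  Step 6: counter = 6
  ...
  Step 9: counter = 9
Counter reached 9 -> halt
Total steps = 9

9


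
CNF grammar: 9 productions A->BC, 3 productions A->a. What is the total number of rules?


CNF allows two rule forms:
  A -> BC (binary): 9 rules
  A -> a (terminal): 3 rules
Total = 9 + 3 = 12

12


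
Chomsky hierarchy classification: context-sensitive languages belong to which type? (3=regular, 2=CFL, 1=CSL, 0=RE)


Chomsky hierarchy levels:
  Type 3: Regular (DFA/NFA/regex)
  Type 2: Context-free (PDA)
  Type 1: Context-sensitive
  Type 0: Recursively enumerable (TM)
'context-sensitive' corresponds to Type 1

1


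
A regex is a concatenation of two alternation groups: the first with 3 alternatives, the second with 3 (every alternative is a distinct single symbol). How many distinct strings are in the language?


First group: 3 alternatives
Second group: 3 alternatives
Concatenation: each choice from group 1 pairs with each from group 2
Total = 3 x 3 = 9

9


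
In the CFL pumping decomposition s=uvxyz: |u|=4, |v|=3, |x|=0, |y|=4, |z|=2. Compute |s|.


|s| = |u| + |v| + |x| + |y| + |z|
= 4 + 3 + 0 + 4 + 2
= 7 + 0 + 6
= 7 + 6
= 13

13


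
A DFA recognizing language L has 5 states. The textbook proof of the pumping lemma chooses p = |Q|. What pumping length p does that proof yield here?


Pumping lemma for regular languages (standard proof):
Take p = |Q|, the number of DFA states.
Any string of length >= |Q| passes through |Q|+1 states while reading its first |Q| symbols,
so by pigeonhole some state repeats, giving the loop that can be pumped.
Here |Q| = 5
Therefore the proof uses p = 5

5


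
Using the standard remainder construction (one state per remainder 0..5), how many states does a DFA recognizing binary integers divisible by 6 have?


Divisibility by 6 is tracked via the remainder mod 6: 0, 1, ..., 5
The construction assigns one state to each remainder
Number of remainders = 6

6


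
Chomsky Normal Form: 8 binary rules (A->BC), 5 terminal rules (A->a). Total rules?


CNF allows two rule forms:
  A -> BC (binary): 8 rules
  A -> a (terminal): 5 rules
Total = 8 + 5 = 13

13


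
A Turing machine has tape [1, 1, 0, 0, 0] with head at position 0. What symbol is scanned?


Tape: [1, 1, 0, 0, 0]
Positions: 0 1 2 3 4
Values:    1 1 0 0 0
Head at position 0
tape[0] = 1

1


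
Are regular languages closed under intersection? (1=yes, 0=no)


Regular languages are closed under:
- Union (DFA product construction)
- Intersection (DFA product construction)
- Complement (swap accept/reject states)
- Concatenation (NFA construction)
- Kleene star (NFA construction)
intersection is in this list
Therefore: closed

1


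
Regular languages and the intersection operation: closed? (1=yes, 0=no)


Regular languages are closed under all standard operations:
- Union: Yes (product construction)
- Intersection: Yes (product construction)
- Complement: Yes (swap accept/reject)
- Concatenation: Yes (NFA construction)
Operation: intersection -> Closed

1


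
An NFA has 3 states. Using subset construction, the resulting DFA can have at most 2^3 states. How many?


NFA has 3 states
Subset construction: each DFA state = subset of NFA states
Maximum subsets = 2^3
2^3 = 8

8


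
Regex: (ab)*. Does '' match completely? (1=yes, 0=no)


Pattern: (ab)*
String: ''
Pattern requires: zero or more repetitions of 'ab'
Pairs: []
All pairs are 'ab'? Yes
Result: 1

1


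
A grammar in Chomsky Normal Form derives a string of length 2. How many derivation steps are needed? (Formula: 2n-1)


Chomsky Normal Form derivation:
String length n = 2
Each step either:
  - Splits a nonterminal into two (n-1 such steps)
  - Converts a nonterminal to terminal (n such steps)
Total = (n-1) + n = 2n - 1
= 2(2) - 1
= 4 - 1
= 3

3


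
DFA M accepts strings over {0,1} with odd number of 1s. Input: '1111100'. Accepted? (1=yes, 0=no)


DFA has 2 states: q_even (start, accept=no) and q_odd
Processing string '1111100' character by character:
  Position 0: read '1', 1-count=1 -> q_odd
  Position 1: read '1', 1-count=2 -> q_even
  Position 2: read '1', 1-count=3 -> q_odd
  Position 3: read '1', 1-count=4 -> q_even
  Position 4: read '1', 1-count=5 -> q_odd
  Position 5: read '0', 1-count=5 -> q_odd (no change)
  Position 6: read '0', 1-count=5 -> q_odd (no change)
Final state: q_odd, total 1s = 5 (odd); the DFA requires an odd count -> accept

1


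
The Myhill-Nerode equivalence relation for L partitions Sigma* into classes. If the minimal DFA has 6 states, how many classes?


Myhill-Nerode theorem:
Number of equivalence classes = number of states in minimal DFA
Minimal DFA states = 6
Therefore equivalence classes = 6

6


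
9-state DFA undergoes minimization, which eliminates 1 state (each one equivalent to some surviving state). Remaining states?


Original DFA: 9 states
Redundant states removed: 1
Minimized states = original - removed
= 9 - 1
= 8

8


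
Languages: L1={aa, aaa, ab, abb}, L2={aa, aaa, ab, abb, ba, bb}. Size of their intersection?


L1 = {aa, aaa, ab, abb}
L2 = {aa, aaa, ab, abb, ba, bb}
Checking each string in L1 against L2:
  'aa': in L2? Yes
  'aaa': in L2? Yes
  'ab': in L2? Yes
  'abb': in L2? Yes
Intersection = {aa, aaa, ab, abb}
|L1 ∩ L2| = 4

4


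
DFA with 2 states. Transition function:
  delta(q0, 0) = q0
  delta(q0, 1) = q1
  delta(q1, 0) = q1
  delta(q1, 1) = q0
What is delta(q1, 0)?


Looking up transition function:
delta(q1, 0) in the table
Row: q1, Column: 0
Result: q1

q1


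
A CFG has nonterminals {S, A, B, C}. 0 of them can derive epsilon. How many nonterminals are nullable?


Nonterminals: {S, A, B, C}
A nonterminal is nullable if it can derive epsilon
Counting nullable nonterminals: 0
Total nullable = 0

0


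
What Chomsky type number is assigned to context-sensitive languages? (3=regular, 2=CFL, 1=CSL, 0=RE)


Chomsky hierarchy levels:
  Type 3: Regular (DFA/NFA/regex)
  Type 2: Context-free (PDA)
  Type 1: Context-sensitive
  Type 0: Recursively enumerable (TM)
'context-sensitive' corresponds to Type 1

1


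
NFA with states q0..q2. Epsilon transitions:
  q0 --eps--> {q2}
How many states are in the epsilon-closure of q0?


Starting from q0
Initialize closure = {q0}
Follow epsilon from q0 -> add q2
Final closure: {q0, q2}
Size = 2

2


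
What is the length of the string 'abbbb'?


String: 'abbbb'
Counting characters:
  'a' appears 1 time(s)
  'b' appears 4 time(s)
Total length = 1 + 4 = 5

5


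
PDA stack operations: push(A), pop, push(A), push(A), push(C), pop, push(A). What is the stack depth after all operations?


Tracing stack operations:
  push(A) -> stack = [A], depth=1
  pop -> removed A, stack = [], depth=0
  push(A) -> stack = [A], depth=1
  push(A) -> stack = [A,A], depth=2
  push(C) -> stack = [A,A,C], depth=3
  pop -> removed C, stack = [A,A], depth=2
  push(A) -> stack = [A,A,A], depth=3
Final depth = 3

3


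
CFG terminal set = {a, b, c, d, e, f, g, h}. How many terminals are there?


Terminal symbols: a, b, c, d, e, f, g, h
Counting each: a (#1), b (#2), c (#3), d (#4), e (#5), f (#6), g (#7), h (#8)
Total = 8

8


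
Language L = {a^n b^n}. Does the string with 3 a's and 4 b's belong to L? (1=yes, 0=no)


Language requires equal numbers of a's and b's
PDA pushes for each 'a', pops for each 'b'
Number of a's = 3
Number of b's = 4
3 != 4 -> Reject

0


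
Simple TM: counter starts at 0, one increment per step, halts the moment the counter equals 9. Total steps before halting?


Counter starts at 0. Counting sequence:
  Step 1: counter = 1
  Step 2: counter = 2
  Step 3: counter = 3
  Step 4: counter = 4
  Step 5: counter = 5
  Step 6: counter = 6
  ...
  Step 9: counter = 9
Counter reached 9 -> halt
Total steps = 9

9


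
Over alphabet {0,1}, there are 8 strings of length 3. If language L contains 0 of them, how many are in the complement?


Alphabet: {0,1}
String length: 3
Total strings of length 3 = 2^3 = 8
Strings in L = 0
Complement = total - |L|
= 8 - 0
= 8

8


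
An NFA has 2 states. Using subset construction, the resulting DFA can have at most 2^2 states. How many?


NFA has 2 states
Subset construction: each DFA state = subset of NFA states
Maximum subsets = 2^2
2^2 = 4

4


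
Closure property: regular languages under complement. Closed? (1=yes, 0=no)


Regular languages are closed under:
- Union (DFA product construction)
- Intersection (DFA product construction)
- Complement (swap accept/reject states)
- Concatenation (NFA construction)
- Kleene star (NFA construction)
complement is in this list
Therefore: closed

1


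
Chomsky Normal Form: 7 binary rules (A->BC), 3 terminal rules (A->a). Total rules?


CNF allows two rule forms:
  A -> BC (binary): 7 rules
  A -> a (terminal): 3 rules
Total = 7 + 3 = 10

10


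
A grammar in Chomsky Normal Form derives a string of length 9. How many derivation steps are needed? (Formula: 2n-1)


Chomsky Normal Form derivation:
String length n = 9
Each step either:
  - Splits a nonterminal into two (n-1 such steps)
  - Converts a nonterminal to terminal (n such steps)
Total = (n-1) + n = 2n - 1
= 2(9) - 1
= 18 - 1
= 17

17


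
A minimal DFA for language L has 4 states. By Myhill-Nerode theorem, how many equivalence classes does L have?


Myhill-Nerode theorem:
Number of equivalence classes = number of states in minimal DFA
Minimal DFA states = 4
Therefore equivalence classes = 4

4


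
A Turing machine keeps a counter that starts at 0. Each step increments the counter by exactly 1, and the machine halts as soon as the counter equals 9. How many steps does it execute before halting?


Counter starts at 0. Counting sequence:
  Step 1: counter = 1
  Step 2: counter = 2
  Step 3: counter = 3
  Step 4: counter = 4
  Step 5: counter = 5
  Step 6: counter = 6
  ...
  Step 9: counter = 9
Counter reached 9 -> halt
Total steps = 9

9


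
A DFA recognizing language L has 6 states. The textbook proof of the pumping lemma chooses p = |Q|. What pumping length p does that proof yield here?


Pumping lemma for regular languages (standard proof):
Take p = |Q|, the number of DFA states.
Any string of length >= |Q| passes through |Q|+1 states while reading its first |Q| symbols,
so by pigeonhole some state repeats, giving the loop that can be pumped.
Here |Q| = 6
Therefore the proof uses p = 6

6


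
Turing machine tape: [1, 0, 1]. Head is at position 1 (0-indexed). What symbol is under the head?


Tape: [1, 0, 1]
Positions: 0 1 2
Values:    1 0 1
Head at position 1
tape[1] = 0

0


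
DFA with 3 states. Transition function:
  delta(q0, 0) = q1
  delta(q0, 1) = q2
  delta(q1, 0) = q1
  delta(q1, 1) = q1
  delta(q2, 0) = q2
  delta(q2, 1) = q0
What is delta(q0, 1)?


Looking up transition function:
delta(q0, 1) in the table
Row: q0, Column: 1
Result: q2

q2


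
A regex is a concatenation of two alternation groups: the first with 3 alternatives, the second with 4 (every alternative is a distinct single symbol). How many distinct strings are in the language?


First group: 3 alternatives
Second group: 4 alternatives
Concatenation: each choice from group 1 pairs with each from group 2
Total = 3 x 4 = 12

12


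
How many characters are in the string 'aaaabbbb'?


String: 'aaaabbbb'
Counting characters:
  'a' appears 4 time(s)
  'b' appears 4 time(s)
Total length = 4 + 4 = 8

8


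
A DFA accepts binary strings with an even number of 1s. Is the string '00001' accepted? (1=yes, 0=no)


DFA has 2 states: q_even (start, accept=yes) and q_odd
Processing string '00001' character by character:
  Position 0: read '0', 1-count=0 -> q_even (no change)
  Position 1: read '0', 1-count=0 -> q_even (no change)
  Position 2: read '0', 1-count=0 -> q_even (no change)
  Position 3: read '0', 1-count=0 -> q_even (no change)
  Position 4: read '1', 1-count=1 -> q_odd
Final state: q_odd, total 1s = 1 (odd); the DFA requires an even count -> reject

0


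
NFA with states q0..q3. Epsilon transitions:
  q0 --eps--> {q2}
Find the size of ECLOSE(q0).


Starting from q0
Initialize closure = {q0}
Follow epsilon from q0 -> add q2
Final closure: {q0, q2}
Size = 2

2


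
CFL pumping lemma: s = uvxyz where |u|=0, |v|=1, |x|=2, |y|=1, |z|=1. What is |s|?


|s| = |u| + |v| + |x| + |y| + |z|
= 0 + 1 + 2 + 1 + 1
= 1 + 2 + 2
= 3 + 2
= 5

5


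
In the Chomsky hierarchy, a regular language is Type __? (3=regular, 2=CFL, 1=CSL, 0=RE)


Chomsky hierarchy levels:
  Type 3: Regular (DFA/NFA/regex)
  Type 2: Context-free (PDA)
  Type 1: Context-sensitive
  Type 0: Recursively enumerable (TM)
'regular' corresponds to Type 3

3


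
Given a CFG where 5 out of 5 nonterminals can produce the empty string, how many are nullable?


Nonterminals: {S, A, B, C, D}
A nonterminal is nullable if it can derive epsilon
Counting nullable nonterminals: 5
Total nullable = 5

5


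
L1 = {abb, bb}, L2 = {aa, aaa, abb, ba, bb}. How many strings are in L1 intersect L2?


L1 = {abb, bb}
L2 = {aa, aaa, abb, ba, bb}
Checking each string in L1 against L2:
  'abb': in L2? Yes
  'bb': in L2? Yes
Intersection = {abb, bb}
|L1 ∩ L2| = 2

2


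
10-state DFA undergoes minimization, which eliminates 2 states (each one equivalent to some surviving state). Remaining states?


Original DFA: 10 states
Redundant states removed: 2
Minimized states = original - removed
= 10 - 2
= 8

8


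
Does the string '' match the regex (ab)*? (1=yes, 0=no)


Pattern: (ab)*
String: ''
Pattern requires: zero or more repetitions of 'ab'
Pairs: []
All pairs are 'ab'? Yes
Result: 1

1


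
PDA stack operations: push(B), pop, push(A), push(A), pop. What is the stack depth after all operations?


Tracing stack operations:
  push(B) -> stack = [B], depth=1
  pop -> removed B, stack = [], depth=0
  push(A) -> stack = [A], depth=1
  push(A) -> stack = [A,A], depth=2
  pop -> removed A, stack = [A], depth=1
Final depth = 1

1


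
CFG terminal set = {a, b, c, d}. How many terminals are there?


Terminal symbols: a, b, c, d
Counting each: a (#1), b (#2), c (#3), d (#4)
Total = 4

4


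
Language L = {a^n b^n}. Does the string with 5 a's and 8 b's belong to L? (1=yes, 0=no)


Language requires equal numbers of a's and b's
PDA pushes for each 'a', pops for each 'b'
Number of a's = 5
Number of b's = 8
5 != 8 -> Reject

0


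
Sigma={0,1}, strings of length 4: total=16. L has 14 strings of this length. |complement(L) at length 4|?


Alphabet: {0,1}
String length: 4
Total strings of length 4 = 2^4 = 16
Strings in L = 14
Complement = total - |L|
= 16 - 14
= 2

2


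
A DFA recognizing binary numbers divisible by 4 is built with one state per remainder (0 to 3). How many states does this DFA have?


Divisibility by 4 is tracked via the remainder mod 4: 0, 1, ..., 3
The construction assigns one state to each remainder
Number of remainders = 4

4


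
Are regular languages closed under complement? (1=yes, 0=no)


Regular languages are closed under all standard operations:
- Union: Yes (product construction)
- Intersection: Yes (product construction)
- Complement: Yes (swap accept/reject)
- Concatenation: Yes (NFA construction)
Operation: complement -> Closed

1


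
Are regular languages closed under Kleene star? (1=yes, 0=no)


Regular languages are closed under:
- Union (DFA product construction)
- Intersection (DFA product construction)
- Complement (swap accept/reject states)
- Concatenation (NFA construction)
- Kleene star (NFA construction)
Kleene star is in this list
Therefore: closed

1


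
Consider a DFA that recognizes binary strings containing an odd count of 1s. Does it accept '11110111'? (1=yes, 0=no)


DFA has 2 states: q_even (start, accept=no) and q_odd
Processing string '11110111' character by character:
  Position 0: read '1', 1-count=1 -> q_odd
  Position 1: read '1', 1-count=2 -> q_even
  Position 2: read '1', 1-count=3 -> q_odd
  Position 3: read '1', 1-count=4 -> q_even
  Position 4: read '0', 1-count=4 -> q_even (no change)
  Position 5: read '1', 1-count=5 -> q_odd
  Position 6: read '1', 1-count=6 -> q_even
  Position 7: read '1', 1-count=7 -> q_odd
Final state: q_odd, total 1s = 7 (odd); the DFA requires an odd count -> accept

1


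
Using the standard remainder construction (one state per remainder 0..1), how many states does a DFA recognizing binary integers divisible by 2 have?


Divisibility by 2 is tracked via the remainder mod 2: 0, 1, ..., 1
The construction assigns one state to each remainder
Number of remainders = 2

2
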